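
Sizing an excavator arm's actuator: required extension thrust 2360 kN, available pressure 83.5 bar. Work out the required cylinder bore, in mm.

Extension force acts on the full piston face: F = P × (π/4)D².
D = √(4F / (πP)) = √(4 × 2360 kN / (π × 83.5 bar))

D ≈ 600 mm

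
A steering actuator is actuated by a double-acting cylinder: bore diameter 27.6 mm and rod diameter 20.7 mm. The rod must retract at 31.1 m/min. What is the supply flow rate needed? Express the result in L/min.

Rod-side annular area A_ann = π/4 × (27.6² − 20.7²) = 261.7 mm^2
Q = A × v

Q ≈ 8.14 L/min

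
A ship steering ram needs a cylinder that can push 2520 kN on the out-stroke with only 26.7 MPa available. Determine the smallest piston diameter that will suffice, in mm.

Extension force acts on the full piston face: F = P × (π/4)D².
D = √(4F / (πP)) = √(4 × 2520 kN / (π × 26.7 MPa))

D ≈ 347 mm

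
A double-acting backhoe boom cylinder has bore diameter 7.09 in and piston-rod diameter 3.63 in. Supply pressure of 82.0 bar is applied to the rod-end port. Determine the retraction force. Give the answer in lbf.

Rod-side annular area A_ann = π/4 × (7.09² − 3.63²) = 29.13 in^2
On retraction the pressure acts on the annular area (bore minus rod).
F = P × A_ann

F ≈ 34600 lbf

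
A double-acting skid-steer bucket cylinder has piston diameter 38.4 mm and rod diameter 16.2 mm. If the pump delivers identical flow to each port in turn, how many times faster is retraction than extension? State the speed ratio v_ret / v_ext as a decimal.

v_ret/v_ext ≈ 1.22

Cap-side area A_cap = π/4 × (38.4 mm)² = 1158 mm^2
Rod-side annular area A_ann = π/4 × (38.4² − 16.2²) = 952.0 mm^2
For equal Q, v ∝ 1/A, so v_ret/v_ext = A_cap/A_ann.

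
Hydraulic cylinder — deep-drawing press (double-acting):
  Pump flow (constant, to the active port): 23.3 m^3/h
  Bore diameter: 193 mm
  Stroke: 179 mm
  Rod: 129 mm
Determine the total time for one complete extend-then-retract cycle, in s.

t ≈ 1.26 s

Cap-side area A_cap = π/4 × (193 mm)² = 29260 mm^2
Rod-side annular area A_ann = π/4 × (193² − 129²) = 16190 mm^2
t_ext = A_cap·L/Q = 0.8091 s
t_ret = A_ann·L/Q = 0.4476 s
t_cycle = t_ext + t_ret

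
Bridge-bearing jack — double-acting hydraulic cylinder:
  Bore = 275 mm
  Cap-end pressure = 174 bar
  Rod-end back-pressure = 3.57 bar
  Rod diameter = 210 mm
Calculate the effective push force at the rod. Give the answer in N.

F ≈ 1.02e6 N

Cap-side area A_cap = π/4 × (275 mm)² = 59400 mm^2
Rod-side annular area A_ann = π/4 × (275² − 210²) = 24760 mm^2
Net thrust = P_cap·A_cap − P_rod·A_ann = 1.033e6 N − 8839 N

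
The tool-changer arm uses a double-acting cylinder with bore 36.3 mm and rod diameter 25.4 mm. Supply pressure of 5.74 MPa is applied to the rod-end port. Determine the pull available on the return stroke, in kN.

F ≈ 3.03 kN

Rod-side annular area A_ann = π/4 × (36.3² − 25.4²) = 528.2 mm^2
On retraction the pressure acts on the annular area (bore minus rod).
F = P × A_ann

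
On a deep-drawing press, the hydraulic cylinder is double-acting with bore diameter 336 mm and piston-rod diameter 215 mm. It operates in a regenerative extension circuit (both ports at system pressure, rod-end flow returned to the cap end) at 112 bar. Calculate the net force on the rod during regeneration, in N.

With equal pressure on both faces, forces on the annular region cancel; the net push is pressure × rod cross-section.
Rod cross-section A_rod = π/4 × (215 mm)² = 36310 mm^2
F = P × A_rod

F ≈ 4.07e5 N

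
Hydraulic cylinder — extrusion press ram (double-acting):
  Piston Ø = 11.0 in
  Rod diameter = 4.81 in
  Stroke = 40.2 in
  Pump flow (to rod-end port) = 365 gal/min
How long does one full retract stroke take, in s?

Rod-side annular area A_ann = π/4 × (11.0² − 4.81²) = 76.86 in^2
Swept volume V = A × L; t = V / Q = A·L / Q

t ≈ 2.20 s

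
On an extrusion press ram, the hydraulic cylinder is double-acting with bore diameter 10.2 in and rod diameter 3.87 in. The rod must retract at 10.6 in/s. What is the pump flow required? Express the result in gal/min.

Rod-side annular area A_ann = π/4 × (10.2² − 3.87²) = 69.95 in^2
Q = A × v

Q ≈ 193 gal/min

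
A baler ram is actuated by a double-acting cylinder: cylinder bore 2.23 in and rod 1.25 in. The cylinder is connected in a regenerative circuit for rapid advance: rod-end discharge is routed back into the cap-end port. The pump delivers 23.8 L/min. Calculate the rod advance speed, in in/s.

v ≈ 19.7 in/s

In regeneration the rod-end outflow joins the pump flow into the cap end, so the net volume the pump must supply per unit advance equals the rod cross-section area.
Rod cross-section A_rod = π/4 × (1.25 in)² = 1.227 in^2
v = Q_pump / A_rod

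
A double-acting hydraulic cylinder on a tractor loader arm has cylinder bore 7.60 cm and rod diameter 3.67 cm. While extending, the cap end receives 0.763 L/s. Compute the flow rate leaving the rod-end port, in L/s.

Q_out ≈ 0.585 L/s

Cap-side area A_cap = π/4 × (7.60 cm)² = 45.36 cm^2
Rod-side annular area A_ann = π/4 × (7.60² − 3.67²) = 34.79 cm^2
Piston speed v = Q_in/A_cap; rod-end outflow Q_out = v × A_ann = Q_in × A_ann/A_cap.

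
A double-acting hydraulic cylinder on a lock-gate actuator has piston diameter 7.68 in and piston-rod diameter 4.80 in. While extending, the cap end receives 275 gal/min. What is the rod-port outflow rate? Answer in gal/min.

Cap-side area A_cap = π/4 × (7.68 in)² = 46.32 in^2
Rod-side annular area A_ann = π/4 × (7.68² − 4.80²) = 28.23 in^2
Piston speed v = Q_in/A_cap; rod-end outflow Q_out = v × A_ann = Q_in × A_ann/A_cap.

Q_out ≈ 168 gal/min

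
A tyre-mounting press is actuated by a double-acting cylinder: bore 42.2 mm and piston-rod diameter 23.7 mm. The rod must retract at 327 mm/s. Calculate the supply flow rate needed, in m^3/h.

Q ≈ 1.13 m^3/h

Rod-side annular area A_ann = π/4 × (42.2² − 23.7²) = 957.5 mm^2
Q = A × v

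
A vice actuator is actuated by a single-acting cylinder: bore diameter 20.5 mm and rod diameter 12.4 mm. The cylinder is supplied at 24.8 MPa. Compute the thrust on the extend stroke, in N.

Cap-side area A_cap = π/4 × (20.5 mm)² = 330.1 mm^2
F = P × A_cap = 24.8 MPa × A_cap

F ≈ 8190 N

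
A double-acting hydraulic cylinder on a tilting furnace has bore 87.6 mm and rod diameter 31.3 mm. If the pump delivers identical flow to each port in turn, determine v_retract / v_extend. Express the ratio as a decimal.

Cap-side area A_cap = π/4 × (87.6 mm)² = 6027 mm^2
Rod-side annular area A_ann = π/4 × (87.6² − 31.3²) = 5258 mm^2
For equal Q, v ∝ 1/A, so v_ret/v_ext = A_cap/A_ann.

v_ret/v_ext ≈ 1.15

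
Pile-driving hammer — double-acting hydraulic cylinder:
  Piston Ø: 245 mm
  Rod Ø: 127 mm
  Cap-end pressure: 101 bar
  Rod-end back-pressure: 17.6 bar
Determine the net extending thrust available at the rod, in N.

F ≈ 4.15e5 N

Cap-side area A_cap = π/4 × (245 mm)² = 47140 mm^2
Rod-side annular area A_ann = π/4 × (245² − 127²) = 34480 mm^2
Net thrust = P_cap·A_cap − P_rod·A_ann = 4.761e5 N − 60680 N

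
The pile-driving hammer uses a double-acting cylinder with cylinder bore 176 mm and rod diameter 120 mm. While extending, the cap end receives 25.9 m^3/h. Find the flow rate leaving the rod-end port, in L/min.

Q_out ≈ 231 L/min

Cap-side area A_cap = π/4 × (176 mm)² = 24330 mm^2
Rod-side annular area A_ann = π/4 × (176² − 120²) = 13020 mm^2
Piston speed v = Q_in/A_cap; rod-end outflow Q_out = v × A_ann = Q_in × A_ann/A_cap.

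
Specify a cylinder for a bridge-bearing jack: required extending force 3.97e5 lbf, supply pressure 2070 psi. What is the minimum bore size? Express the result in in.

D ≈ 15.6 in

Extension force acts on the full piston face: F = P × (π/4)D².
D = √(4F / (πP)) = √(4 × 3.97e5 lbf / (π × 2070 psi))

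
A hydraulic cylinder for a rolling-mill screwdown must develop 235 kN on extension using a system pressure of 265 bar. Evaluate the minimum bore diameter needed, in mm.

D ≈ 106 mm

Extension force acts on the full piston face: F = P × (π/4)D².
D = √(4F / (πP)) = √(4 × 235 kN / (π × 265 bar))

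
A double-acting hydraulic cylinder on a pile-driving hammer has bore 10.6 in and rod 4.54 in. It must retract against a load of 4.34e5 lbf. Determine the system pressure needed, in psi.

Rod-side annular area A_ann = π/4 × (10.6² − 4.54²) = 72.06 in^2
Retraction: pressure acts on the annular area.
P = F / A = 4.34e5 lbf / A

P ≈ 6020 psi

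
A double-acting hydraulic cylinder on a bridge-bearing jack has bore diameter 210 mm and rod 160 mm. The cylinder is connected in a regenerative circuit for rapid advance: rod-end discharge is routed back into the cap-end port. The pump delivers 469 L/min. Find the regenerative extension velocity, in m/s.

In regeneration the rod-end outflow joins the pump flow into the cap end, so the net volume the pump must supply per unit advance equals the rod cross-section area.
Rod cross-section A_rod = π/4 × (160 mm)² = 20110 mm^2
v = Q_pump / A_rod

v ≈ 0.389 m/s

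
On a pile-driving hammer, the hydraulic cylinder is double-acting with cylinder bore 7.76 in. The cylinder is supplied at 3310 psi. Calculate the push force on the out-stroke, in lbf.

F ≈ 1.57e5 lbf

Cap-side area A_cap = π/4 × (7.76 in)² = 47.29 in^2
F = P × A_cap = 3310 psi × A_cap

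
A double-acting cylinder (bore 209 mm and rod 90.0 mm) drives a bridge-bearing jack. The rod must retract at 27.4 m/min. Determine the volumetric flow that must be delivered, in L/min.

Q ≈ 766 L/min

Rod-side annular area A_ann = π/4 × (209² − 90.0²) = 27950 mm^2
Q = A × v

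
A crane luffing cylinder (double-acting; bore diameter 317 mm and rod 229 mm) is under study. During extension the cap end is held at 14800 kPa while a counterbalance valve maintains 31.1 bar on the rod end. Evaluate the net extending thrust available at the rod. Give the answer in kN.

Cap-side area A_cap = π/4 × (317 mm)² = 78920 mm^2
Rod-side annular area A_ann = π/4 × (317² − 229²) = 37740 mm^2
Net thrust = P_cap·A_cap − P_rod·A_ann = 1168 kN − 117.4 kN

F ≈ 1050 kN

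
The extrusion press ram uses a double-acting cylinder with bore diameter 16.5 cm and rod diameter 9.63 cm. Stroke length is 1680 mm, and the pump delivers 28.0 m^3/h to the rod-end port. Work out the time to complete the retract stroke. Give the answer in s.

Rod-side annular area A_ann = π/4 × (16.5² − 9.63²) = 141.0 cm^2
Swept volume V = A × L; t = V / Q = A·L / Q

t ≈ 3.05 s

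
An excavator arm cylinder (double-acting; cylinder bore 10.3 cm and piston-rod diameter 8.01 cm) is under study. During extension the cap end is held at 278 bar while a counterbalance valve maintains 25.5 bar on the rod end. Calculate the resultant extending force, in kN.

Cap-side area A_cap = π/4 × (10.3 cm)² = 83.32 cm^2
Rod-side annular area A_ann = π/4 × (10.3² − 8.01²) = 32.93 cm^2
Net thrust = P_cap·A_cap − P_rod·A_ann = 231.6 kN − 8.398 kN

F ≈ 223 kN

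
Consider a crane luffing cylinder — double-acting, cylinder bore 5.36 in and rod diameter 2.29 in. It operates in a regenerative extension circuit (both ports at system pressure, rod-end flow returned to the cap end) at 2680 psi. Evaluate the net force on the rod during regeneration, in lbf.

F ≈ 11000 lbf

With equal pressure on both faces, forces on the annular region cancel; the net push is pressure × rod cross-section.
Rod cross-section A_rod = π/4 × (2.29 in)² = 4.119 in^2
F = P × A_rod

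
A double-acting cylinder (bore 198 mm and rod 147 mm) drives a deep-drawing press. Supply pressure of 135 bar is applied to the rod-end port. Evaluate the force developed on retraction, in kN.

Rod-side annular area A_ann = π/4 × (198² − 147²) = 13820 mm^2
On retraction the pressure acts on the annular area (bore minus rod).
F = P × A_ann

F ≈ 187 kN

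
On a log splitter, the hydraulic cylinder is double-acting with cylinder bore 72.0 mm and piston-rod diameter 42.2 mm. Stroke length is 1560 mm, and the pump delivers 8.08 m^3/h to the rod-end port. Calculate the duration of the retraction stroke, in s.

Rod-side annular area A_ann = π/4 × (72.0² − 42.2²) = 2673 mm^2
Swept volume V = A × L; t = V / Q = A·L / Q

t ≈ 1.86 s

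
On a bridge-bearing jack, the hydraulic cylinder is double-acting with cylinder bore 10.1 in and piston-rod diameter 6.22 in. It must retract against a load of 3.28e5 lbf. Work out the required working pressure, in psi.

Rod-side annular area A_ann = π/4 × (10.1² − 6.22²) = 49.73 in^2
Retraction: pressure acts on the annular area.
P = F / A = 3.28e5 lbf / A

P ≈ 6600 psi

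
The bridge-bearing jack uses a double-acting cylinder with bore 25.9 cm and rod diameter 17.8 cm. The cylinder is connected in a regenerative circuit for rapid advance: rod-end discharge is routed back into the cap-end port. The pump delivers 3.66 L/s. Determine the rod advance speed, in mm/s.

v ≈ 147 mm/s

In regeneration the rod-end outflow joins the pump flow into the cap end, so the net volume the pump must supply per unit advance equals the rod cross-section area.
Rod cross-section A_rod = π/4 × (17.8 cm)² = 248.8 cm^2
v = Q_pump / A_rod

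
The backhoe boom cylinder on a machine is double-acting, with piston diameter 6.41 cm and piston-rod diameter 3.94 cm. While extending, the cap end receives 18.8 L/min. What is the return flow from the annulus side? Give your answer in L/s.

Q_out ≈ 0.195 L/s

Cap-side area A_cap = π/4 × (6.41 cm)² = 32.27 cm^2
Rod-side annular area A_ann = π/4 × (6.41² − 3.94²) = 20.08 cm^2
Piston speed v = Q_in/A_cap; rod-end outflow Q_out = v × A_ann = Q_in × A_ann/A_cap.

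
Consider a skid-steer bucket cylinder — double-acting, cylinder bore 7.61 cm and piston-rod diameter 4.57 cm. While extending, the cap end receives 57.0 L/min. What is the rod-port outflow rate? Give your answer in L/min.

Cap-side area A_cap = π/4 × (7.61 cm)² = 45.48 cm^2
Rod-side annular area A_ann = π/4 × (7.61² − 4.57²) = 29.08 cm^2
Piston speed v = Q_in/A_cap; rod-end outflow Q_out = v × A_ann = Q_in × A_ann/A_cap.

Q_out ≈ 36.4 L/min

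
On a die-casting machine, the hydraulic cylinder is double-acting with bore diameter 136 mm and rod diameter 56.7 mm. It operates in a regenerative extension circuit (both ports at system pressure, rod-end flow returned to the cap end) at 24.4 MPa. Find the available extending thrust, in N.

F ≈ 61600 N

With equal pressure on both faces, forces on the annular region cancel; the net push is pressure × rod cross-section.
Rod cross-section A_rod = π/4 × (56.7 mm)² = 2525 mm^2
F = P × A_rod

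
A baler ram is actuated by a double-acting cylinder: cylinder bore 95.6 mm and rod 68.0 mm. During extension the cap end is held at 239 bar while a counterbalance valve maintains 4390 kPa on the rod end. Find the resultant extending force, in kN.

F ≈ 156 kN

Cap-side area A_cap = π/4 × (95.6 mm)² = 7178 mm^2
Rod-side annular area A_ann = π/4 × (95.6² − 68.0²) = 3546 mm^2
Net thrust = P_cap·A_cap − P_rod·A_ann = 171.6 kN − 15.57 kN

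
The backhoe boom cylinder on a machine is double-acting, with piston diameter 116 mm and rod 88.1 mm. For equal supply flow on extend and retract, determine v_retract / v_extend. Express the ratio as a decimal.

Cap-side area A_cap = π/4 × (116 mm)² = 10570 mm^2
Rod-side annular area A_ann = π/4 × (116² − 88.1²) = 4472 mm^2
For equal Q, v ∝ 1/A, so v_ret/v_ext = A_cap/A_ann.

v_ret/v_ext ≈ 2.36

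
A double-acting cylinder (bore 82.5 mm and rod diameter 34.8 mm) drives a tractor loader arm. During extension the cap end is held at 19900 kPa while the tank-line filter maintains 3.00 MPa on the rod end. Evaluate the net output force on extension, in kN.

F ≈ 93.2 kN

Cap-side area A_cap = π/4 × (82.5 mm)² = 5346 mm^2
Rod-side annular area A_ann = π/4 × (82.5² − 34.8²) = 4394 mm^2
Net thrust = P_cap·A_cap − P_rod·A_ann = 106.4 kN − 13.18 kN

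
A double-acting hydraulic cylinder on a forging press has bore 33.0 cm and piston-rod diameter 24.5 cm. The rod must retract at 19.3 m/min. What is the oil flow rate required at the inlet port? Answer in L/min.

Rod-side annular area A_ann = π/4 × (33.0² − 24.5²) = 383.9 cm^2
Q = A × v

Q ≈ 741 L/min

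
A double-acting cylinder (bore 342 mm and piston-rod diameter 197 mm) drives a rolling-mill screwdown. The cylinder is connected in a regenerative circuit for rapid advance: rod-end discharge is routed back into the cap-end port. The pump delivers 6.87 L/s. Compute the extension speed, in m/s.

v ≈ 0.225 m/s

In regeneration the rod-end outflow joins the pump flow into the cap end, so the net volume the pump must supply per unit advance equals the rod cross-section area.
Rod cross-section A_rod = π/4 × (197 mm)² = 30480 mm^2
v = Q_pump / A_rod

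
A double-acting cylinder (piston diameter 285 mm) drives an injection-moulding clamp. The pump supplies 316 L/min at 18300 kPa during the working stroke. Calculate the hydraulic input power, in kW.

W ≈ 96.4 kW

Hydraulic power = P × Q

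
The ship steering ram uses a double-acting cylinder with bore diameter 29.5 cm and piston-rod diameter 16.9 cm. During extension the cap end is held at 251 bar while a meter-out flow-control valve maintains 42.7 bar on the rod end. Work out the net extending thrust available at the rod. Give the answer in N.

Cap-side area A_cap = π/4 × (29.5 cm)² = 683.5 cm^2
Rod-side annular area A_ann = π/4 × (29.5² − 16.9²) = 459.2 cm^2
Net thrust = P_cap·A_cap − P_rod·A_ann = 1.716e6 N − 1.961e5 N

F ≈ 1.52e6 N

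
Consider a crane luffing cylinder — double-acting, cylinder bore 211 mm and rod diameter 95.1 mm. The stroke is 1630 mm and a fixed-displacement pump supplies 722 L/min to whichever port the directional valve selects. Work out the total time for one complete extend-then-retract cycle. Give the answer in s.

t ≈ 8.51 s

Cap-side area A_cap = π/4 × (211 mm)² = 34970 mm^2
Rod-side annular area A_ann = π/4 × (211² − 95.1²) = 27860 mm^2
t_ext = A_cap·L/Q = 4.736 s
t_ret = A_ann·L/Q = 3.774 s
t_cycle = t_ext + t_ret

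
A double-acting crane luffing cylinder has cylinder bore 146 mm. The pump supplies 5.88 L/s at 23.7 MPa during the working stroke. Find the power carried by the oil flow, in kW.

W ≈ 139 kW

Hydraulic power = P × Q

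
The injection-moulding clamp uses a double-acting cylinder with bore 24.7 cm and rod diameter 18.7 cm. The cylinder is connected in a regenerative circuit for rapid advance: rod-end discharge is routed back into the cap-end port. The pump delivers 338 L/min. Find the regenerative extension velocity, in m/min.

In regeneration the rod-end outflow joins the pump flow into the cap end, so the net volume the pump must supply per unit advance equals the rod cross-section area.
Rod cross-section A_rod = π/4 × (18.7 cm)² = 274.6 cm^2
v = Q_pump / A_rod

v ≈ 12.3 m/min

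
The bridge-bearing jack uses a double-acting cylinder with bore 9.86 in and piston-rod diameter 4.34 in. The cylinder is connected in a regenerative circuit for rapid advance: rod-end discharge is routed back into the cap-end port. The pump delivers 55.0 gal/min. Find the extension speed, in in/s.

In regeneration the rod-end outflow joins the pump flow into the cap end, so the net volume the pump must supply per unit advance equals the rod cross-section area.
Rod cross-section A_rod = π/4 × (4.34 in)² = 14.79 in^2
v = Q_pump / A_rod

v ≈ 14.3 in/s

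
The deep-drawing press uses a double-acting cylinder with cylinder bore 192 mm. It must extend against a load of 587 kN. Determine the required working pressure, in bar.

Cap-side area A_cap = π/4 × (192 mm)² = 28950 mm^2
P = F / A = 587 kN / A

P ≈ 203 bar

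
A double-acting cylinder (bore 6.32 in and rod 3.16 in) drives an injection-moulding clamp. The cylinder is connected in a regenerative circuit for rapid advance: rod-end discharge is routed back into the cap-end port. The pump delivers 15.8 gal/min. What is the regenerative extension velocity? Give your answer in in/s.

v ≈ 7.76 in/s

In regeneration the rod-end outflow joins the pump flow into the cap end, so the net volume the pump must supply per unit advance equals the rod cross-section area.
Rod cross-section A_rod = π/4 × (3.16 in)² = 7.843 in^2
v = Q_pump / A_rod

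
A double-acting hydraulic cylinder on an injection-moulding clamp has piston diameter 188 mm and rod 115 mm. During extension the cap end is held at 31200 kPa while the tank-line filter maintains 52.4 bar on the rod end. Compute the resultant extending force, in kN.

Cap-side area A_cap = π/4 × (188 mm)² = 27760 mm^2
Rod-side annular area A_ann = π/4 × (188² − 115²) = 17370 mm^2
Net thrust = P_cap·A_cap − P_rod·A_ann = 866.1 kN − 91.03 kN

F ≈ 775 kN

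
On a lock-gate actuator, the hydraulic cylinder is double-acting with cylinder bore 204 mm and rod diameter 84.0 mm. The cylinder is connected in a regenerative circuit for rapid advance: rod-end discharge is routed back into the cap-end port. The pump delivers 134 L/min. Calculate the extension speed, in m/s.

In regeneration the rod-end outflow joins the pump flow into the cap end, so the net volume the pump must supply per unit advance equals the rod cross-section area.
Rod cross-section A_rod = π/4 × (84.0 mm)² = 5542 mm^2
v = Q_pump / A_rod

v ≈ 0.403 m/s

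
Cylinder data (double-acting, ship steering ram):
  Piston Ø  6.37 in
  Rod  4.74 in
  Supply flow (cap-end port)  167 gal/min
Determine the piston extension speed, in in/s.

v ≈ 20.2 in/s

Cap-side area A_cap = π/4 × (6.37 in)² = 31.87 in^2
v = Q / A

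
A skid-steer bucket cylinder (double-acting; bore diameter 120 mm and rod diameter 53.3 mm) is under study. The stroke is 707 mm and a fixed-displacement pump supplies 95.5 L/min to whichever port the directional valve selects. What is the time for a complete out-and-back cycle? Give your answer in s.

t ≈ 9.06 s

Cap-side area A_cap = π/4 × (120 mm)² = 11310 mm^2
Rod-side annular area A_ann = π/4 × (120² − 53.3²) = 9079 mm^2
t_ext = A_cap·L/Q = 5.024 s
t_ret = A_ann·L/Q = 4.033 s
t_cycle = t_ext + t_ret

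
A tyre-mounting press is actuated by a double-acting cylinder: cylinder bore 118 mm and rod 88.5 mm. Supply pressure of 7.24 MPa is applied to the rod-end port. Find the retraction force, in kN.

F ≈ 34.6 kN

Rod-side annular area A_ann = π/4 × (118² − 88.5²) = 4784 mm^2
On retraction the pressure acts on the annular area (bore minus rod).
F = P × A_ann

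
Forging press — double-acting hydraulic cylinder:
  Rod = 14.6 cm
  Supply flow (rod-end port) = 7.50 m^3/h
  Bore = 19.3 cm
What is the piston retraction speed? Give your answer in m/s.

Rod-side annular area A_ann = π/4 × (19.3² − 14.6²) = 125.1 cm^2
Flow into the rod-end port fills the annular volume.
v = Q / A

v ≈ 0.166 m/s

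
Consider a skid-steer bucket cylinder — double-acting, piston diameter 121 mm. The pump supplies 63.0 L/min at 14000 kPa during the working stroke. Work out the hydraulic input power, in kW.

Hydraulic power = P × Q

W ≈ 14.7 kW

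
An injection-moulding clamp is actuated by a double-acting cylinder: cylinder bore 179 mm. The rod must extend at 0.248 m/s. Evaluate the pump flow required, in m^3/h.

Q ≈ 22.5 m^3/h

Cap-side area A_cap = π/4 × (179 mm)² = 25160 mm^2
Q = A × v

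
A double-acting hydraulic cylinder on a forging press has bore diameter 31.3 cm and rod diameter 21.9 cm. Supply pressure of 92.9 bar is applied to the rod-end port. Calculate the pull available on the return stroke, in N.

F ≈ 3.65e5 N

Rod-side annular area A_ann = π/4 × (31.3² − 21.9²) = 392.8 cm^2
On retraction the pressure acts on the annular area (bore minus rod).
F = P × A_ann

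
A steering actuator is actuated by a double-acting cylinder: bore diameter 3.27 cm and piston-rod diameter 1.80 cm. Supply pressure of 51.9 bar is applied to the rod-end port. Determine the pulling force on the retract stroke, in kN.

F ≈ 3.04 kN

Rod-side annular area A_ann = π/4 × (3.27² − 1.80²) = 5.853 cm^2
On retraction the pressure acts on the annular area (bore minus rod).
F = P × A_ann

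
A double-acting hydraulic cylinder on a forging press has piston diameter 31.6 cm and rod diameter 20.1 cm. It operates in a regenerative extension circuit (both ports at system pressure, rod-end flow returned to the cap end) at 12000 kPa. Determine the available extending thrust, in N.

With equal pressure on both faces, forces on the annular region cancel; the net push is pressure × rod cross-section.
Rod cross-section A_rod = π/4 × (20.1 cm)² = 317.3 cm^2
F = P × A_rod

F ≈ 3.81e5 N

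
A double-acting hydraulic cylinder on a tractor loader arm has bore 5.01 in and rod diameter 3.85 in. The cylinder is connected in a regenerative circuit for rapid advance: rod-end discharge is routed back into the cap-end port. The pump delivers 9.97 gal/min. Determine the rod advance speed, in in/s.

In regeneration the rod-end outflow joins the pump flow into the cap end, so the net volume the pump must supply per unit advance equals the rod cross-section area.
Rod cross-section A_rod = π/4 × (3.85 in)² = 11.64 in^2
v = Q_pump / A_rod

v ≈ 3.30 in/s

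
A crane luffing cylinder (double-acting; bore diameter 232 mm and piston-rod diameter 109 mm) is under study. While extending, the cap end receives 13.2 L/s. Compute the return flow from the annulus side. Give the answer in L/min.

Cap-side area A_cap = π/4 × (232 mm)² = 42270 mm^2
Rod-side annular area A_ann = π/4 × (232² − 109²) = 32940 mm^2
Piston speed v = Q_in/A_cap; rod-end outflow Q_out = v × A_ann = Q_in × A_ann/A_cap.

Q_out ≈ 617 L/min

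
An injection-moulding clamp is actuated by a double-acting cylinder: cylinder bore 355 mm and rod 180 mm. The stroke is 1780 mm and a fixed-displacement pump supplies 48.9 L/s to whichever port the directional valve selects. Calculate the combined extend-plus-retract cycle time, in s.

t ≈ 6.28 s

Cap-side area A_cap = π/4 × (355 mm)² = 98980 mm^2
Rod-side annular area A_ann = π/4 × (355² − 180²) = 73530 mm^2
t_ext = A_cap·L/Q = 3.603 s
t_ret = A_ann·L/Q = 2.677 s
t_cycle = t_ext + t_ret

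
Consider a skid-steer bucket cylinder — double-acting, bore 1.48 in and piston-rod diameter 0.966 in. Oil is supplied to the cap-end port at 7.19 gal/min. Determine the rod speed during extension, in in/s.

v ≈ 16.1 in/s

Cap-side area A_cap = π/4 × (1.48 in)² = 1.720 in^2
v = Q / A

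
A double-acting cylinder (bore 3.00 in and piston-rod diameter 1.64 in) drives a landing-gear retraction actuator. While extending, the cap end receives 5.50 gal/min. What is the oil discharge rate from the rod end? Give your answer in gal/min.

Q_out ≈ 3.86 gal/min

Cap-side area A_cap = π/4 × (3.00 in)² = 7.069 in^2
Rod-side annular area A_ann = π/4 × (3.00² − 1.64²) = 4.956 in^2
Piston speed v = Q_in/A_cap; rod-end outflow Q_out = v × A_ann = Q_in × A_ann/A_cap.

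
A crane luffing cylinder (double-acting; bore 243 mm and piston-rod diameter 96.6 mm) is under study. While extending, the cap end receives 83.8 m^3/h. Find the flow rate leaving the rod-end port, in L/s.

Cap-side area A_cap = π/4 × (243 mm)² = 46380 mm^2
Rod-side annular area A_ann = π/4 × (243² − 96.6²) = 39050 mm^2
Piston speed v = Q_in/A_cap; rod-end outflow Q_out = v × A_ann = Q_in × A_ann/A_cap.

Q_out ≈ 19.6 L/s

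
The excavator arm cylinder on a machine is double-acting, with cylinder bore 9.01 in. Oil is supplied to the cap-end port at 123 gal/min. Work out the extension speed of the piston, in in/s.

Cap-side area A_cap = π/4 × (9.01 in)² = 63.76 in^2
v = Q / A

v ≈ 7.43 in/s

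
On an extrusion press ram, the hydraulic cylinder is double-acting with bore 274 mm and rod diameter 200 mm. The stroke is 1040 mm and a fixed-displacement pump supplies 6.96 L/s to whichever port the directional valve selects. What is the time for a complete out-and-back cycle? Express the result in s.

Cap-side area A_cap = π/4 × (274 mm)² = 58960 mm^2
Rod-side annular area A_ann = π/4 × (274² − 200²) = 27550 mm^2
t_ext = A_cap·L/Q = 8.811 s
t_ret = A_ann·L/Q = 4.116 s
t_cycle = t_ext + t_ret

t ≈ 12.9 s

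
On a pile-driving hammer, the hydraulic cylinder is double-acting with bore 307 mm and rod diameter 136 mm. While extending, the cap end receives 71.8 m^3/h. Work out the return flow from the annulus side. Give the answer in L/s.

Cap-side area A_cap = π/4 × (307 mm)² = 74020 mm^2
Rod-side annular area A_ann = π/4 × (307² − 136²) = 59500 mm^2
Piston speed v = Q_in/A_cap; rod-end outflow Q_out = v × A_ann = Q_in × A_ann/A_cap.

Q_out ≈ 16.0 L/s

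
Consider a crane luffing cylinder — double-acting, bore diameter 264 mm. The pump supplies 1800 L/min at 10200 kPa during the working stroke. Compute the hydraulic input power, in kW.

Hydraulic power = P × Q

W ≈ 306 kW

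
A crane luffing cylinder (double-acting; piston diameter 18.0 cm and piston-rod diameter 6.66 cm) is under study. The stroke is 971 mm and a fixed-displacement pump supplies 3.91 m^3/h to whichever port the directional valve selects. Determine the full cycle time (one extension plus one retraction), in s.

t ≈ 42.4 s

Cap-side area A_cap = π/4 × (18.0 cm)² = 254.5 cm^2
Rod-side annular area A_ann = π/4 × (18.0² − 6.66²) = 219.6 cm^2
t_ext = A_cap·L/Q = 22.75 s
t_ret = A_ann·L/Q = 19.64 s
t_cycle = t_ext + t_ret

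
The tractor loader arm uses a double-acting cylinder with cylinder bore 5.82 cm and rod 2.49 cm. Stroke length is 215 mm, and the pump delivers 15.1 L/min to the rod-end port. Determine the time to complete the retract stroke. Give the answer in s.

Rod-side annular area A_ann = π/4 × (5.82² − 2.49²) = 21.73 cm^2
Swept volume V = A × L; t = V / Q = A·L / Q

t ≈ 1.86 s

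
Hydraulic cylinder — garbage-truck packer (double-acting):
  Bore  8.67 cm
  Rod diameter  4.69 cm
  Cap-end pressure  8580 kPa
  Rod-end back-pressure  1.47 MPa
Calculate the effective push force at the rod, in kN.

F ≈ 44.5 kN

Cap-side area A_cap = π/4 × (8.67 cm)² = 59.04 cm^2
Rod-side annular area A_ann = π/4 × (8.67² − 4.69²) = 41.76 cm^2
Net thrust = P_cap·A_cap − P_rod·A_ann = 50.65 kN − 6.139 kN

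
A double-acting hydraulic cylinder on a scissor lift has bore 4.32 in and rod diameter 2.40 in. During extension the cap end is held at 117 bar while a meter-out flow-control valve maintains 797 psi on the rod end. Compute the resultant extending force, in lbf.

F ≈ 16800 lbf

Cap-side area A_cap = π/4 × (4.32 in)² = 14.66 in^2
Rod-side annular area A_ann = π/4 × (4.32² − 2.40²) = 10.13 in^2
Net thrust = P_cap·A_cap − P_rod·A_ann = 24870 lbf − 8076 lbf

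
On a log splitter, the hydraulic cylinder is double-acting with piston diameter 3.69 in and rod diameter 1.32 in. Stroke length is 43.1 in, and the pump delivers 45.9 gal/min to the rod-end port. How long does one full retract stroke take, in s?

Rod-side annular area A_ann = π/4 × (3.69² − 1.32²) = 9.326 in^2
Swept volume V = A × L; t = V / Q = A·L / Q

t ≈ 2.27 s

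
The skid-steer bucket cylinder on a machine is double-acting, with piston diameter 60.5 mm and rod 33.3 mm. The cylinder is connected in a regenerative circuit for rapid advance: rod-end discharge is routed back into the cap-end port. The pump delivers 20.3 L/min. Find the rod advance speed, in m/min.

v ≈ 23.3 m/min

In regeneration the rod-end outflow joins the pump flow into the cap end, so the net volume the pump must supply per unit advance equals the rod cross-section area.
Rod cross-section A_rod = π/4 × (33.3 mm)² = 870.9 mm^2
v = Q_pump / A_rod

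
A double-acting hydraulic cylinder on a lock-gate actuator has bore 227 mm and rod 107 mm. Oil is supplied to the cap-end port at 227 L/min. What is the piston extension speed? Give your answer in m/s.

v ≈ 0.0935 m/s

Cap-side area A_cap = π/4 × (227 mm)² = 40470 mm^2
v = Q / A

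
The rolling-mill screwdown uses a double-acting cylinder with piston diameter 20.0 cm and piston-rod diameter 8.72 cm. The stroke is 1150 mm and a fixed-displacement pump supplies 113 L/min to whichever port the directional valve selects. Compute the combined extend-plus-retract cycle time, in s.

Cap-side area A_cap = π/4 × (20.0 cm)² = 314.2 cm^2
Rod-side annular area A_ann = π/4 × (20.0² − 8.72²) = 254.4 cm^2
t_ext = A_cap·L/Q = 19.18 s
t_ret = A_ann·L/Q = 15.54 s
t_cycle = t_ext + t_ret

t ≈ 34.7 s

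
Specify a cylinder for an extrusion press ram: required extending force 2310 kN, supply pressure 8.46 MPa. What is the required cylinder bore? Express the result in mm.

D ≈ 590 mm

Extension force acts on the full piston face: F = P × (π/4)D².
D = √(4F / (πP)) = √(4 × 2310 kN / (π × 8.46 MPa))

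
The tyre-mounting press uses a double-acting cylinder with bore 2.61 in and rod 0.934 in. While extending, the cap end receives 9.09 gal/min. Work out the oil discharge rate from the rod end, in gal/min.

Cap-side area A_cap = π/4 × (2.61 in)² = 5.350 in^2
Rod-side annular area A_ann = π/4 × (2.61² − 0.934²) = 4.665 in^2
Piston speed v = Q_in/A_cap; rod-end outflow Q_out = v × A_ann = Q_in × A_ann/A_cap.

Q_out ≈ 7.93 gal/min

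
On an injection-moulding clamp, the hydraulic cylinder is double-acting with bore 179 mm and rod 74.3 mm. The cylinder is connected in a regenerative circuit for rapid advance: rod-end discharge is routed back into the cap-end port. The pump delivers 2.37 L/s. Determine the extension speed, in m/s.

v ≈ 0.547 m/s

In regeneration the rod-end outflow joins the pump flow into the cap end, so the net volume the pump must supply per unit advance equals the rod cross-section area.
Rod cross-section A_rod = π/4 × (74.3 mm)² = 4336 mm^2
v = Q_pump / A_rod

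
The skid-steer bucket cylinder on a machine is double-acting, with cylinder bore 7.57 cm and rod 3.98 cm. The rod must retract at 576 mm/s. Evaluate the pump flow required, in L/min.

Rod-side annular area A_ann = π/4 × (7.57² − 3.98²) = 32.57 cm^2
Q = A × v

Q ≈ 113 L/min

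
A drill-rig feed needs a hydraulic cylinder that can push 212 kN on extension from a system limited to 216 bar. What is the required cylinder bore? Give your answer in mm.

Extension force acts on the full piston face: F = P × (π/4)D².
D = √(4F / (πP)) = √(4 × 212 kN / (π × 216 bar))

D ≈ 112 mm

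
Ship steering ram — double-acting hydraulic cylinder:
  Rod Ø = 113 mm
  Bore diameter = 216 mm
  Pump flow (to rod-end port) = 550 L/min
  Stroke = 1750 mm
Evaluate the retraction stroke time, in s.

Rod-side annular area A_ann = π/4 × (216² − 113²) = 26610 mm^2
Swept volume V = A × L; t = V / Q = A·L / Q

t ≈ 5.08 s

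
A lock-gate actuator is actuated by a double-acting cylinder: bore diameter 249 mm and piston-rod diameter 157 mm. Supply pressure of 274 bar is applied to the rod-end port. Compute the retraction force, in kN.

Rod-side annular area A_ann = π/4 × (249² − 157²) = 29340 mm^2
On retraction the pressure acts on the annular area (bore minus rod).
F = P × A_ann

F ≈ 804 kN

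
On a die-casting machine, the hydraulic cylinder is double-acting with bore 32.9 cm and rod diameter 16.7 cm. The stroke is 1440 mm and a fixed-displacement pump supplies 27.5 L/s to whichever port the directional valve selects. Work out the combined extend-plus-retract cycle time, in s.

Cap-side area A_cap = π/4 × (32.9 cm)² = 850.1 cm^2
Rod-side annular area A_ann = π/4 × (32.9² − 16.7²) = 631.1 cm^2
t_ext = A_cap·L/Q = 4.452 s
t_ret = A_ann·L/Q = 3.305 s
t_cycle = t_ext + t_ret

t ≈ 7.76 s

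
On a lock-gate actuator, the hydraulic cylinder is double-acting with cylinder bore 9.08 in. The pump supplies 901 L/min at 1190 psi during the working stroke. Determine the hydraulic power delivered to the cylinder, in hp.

W ≈ 165 hp

Hydraulic power = P × Q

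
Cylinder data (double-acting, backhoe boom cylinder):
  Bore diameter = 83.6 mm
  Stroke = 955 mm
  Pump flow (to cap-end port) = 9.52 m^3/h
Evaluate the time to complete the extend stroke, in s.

t ≈ 1.98 s

Cap-side area A_cap = π/4 × (83.6 mm)² = 5489 mm^2
Swept volume V = A × L; t = V / Q = A·L / Q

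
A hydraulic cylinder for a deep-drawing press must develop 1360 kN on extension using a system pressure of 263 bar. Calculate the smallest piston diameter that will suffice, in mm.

Extension force acts on the full piston face: F = P × (π/4)D².
D = √(4F / (πP)) = √(4 × 1360 kN / (π × 263 bar))

D ≈ 257 mm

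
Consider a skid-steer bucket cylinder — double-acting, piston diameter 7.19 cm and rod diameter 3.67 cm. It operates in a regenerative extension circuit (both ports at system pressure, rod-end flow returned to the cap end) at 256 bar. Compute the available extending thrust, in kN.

F ≈ 27.1 kN

With equal pressure on both faces, forces on the annular region cancel; the net push is pressure × rod cross-section.
Rod cross-section A_rod = π/4 × (3.67 cm)² = 10.58 cm^2
F = P × A_rod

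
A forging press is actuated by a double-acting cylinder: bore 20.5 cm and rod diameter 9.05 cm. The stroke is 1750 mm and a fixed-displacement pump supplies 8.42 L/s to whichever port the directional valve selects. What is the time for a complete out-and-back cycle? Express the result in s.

t ≈ 12.4 s

Cap-side area A_cap = π/4 × (20.5 cm)² = 330.1 cm^2
Rod-side annular area A_ann = π/4 × (20.5² − 9.05²) = 265.7 cm^2
t_ext = A_cap·L/Q = 6.860 s
t_ret = A_ann·L/Q = 5.523 s
t_cycle = t_ext + t_ret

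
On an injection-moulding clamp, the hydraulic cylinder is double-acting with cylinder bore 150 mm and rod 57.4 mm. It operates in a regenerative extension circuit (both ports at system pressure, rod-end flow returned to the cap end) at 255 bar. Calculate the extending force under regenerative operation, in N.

With equal pressure on both faces, forces on the annular region cancel; the net push is pressure × rod cross-section.
Rod cross-section A_rod = π/4 × (57.4 mm)² = 2588 mm^2
F = P × A_rod

F ≈ 66000 N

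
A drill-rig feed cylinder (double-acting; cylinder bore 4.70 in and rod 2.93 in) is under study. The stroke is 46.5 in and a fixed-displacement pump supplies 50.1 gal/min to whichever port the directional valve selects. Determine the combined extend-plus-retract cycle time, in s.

t ≈ 6.74 s

Cap-side area A_cap = π/4 × (4.70 in)² = 17.35 in^2
Rod-side annular area A_ann = π/4 × (4.70² − 2.93²) = 10.61 in^2
t_ext = A_cap·L/Q = 4.183 s
t_ret = A_ann·L/Q = 2.557 s
t_cycle = t_ext + t_ret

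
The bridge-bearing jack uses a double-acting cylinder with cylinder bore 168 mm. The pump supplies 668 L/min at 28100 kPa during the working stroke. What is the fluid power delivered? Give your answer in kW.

W ≈ 313 kW

Hydraulic power = P × Q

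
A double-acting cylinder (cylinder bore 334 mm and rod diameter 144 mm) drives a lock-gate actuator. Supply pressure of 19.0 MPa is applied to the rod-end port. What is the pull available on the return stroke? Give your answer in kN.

F ≈ 1360 kN

Rod-side annular area A_ann = π/4 × (334² − 144²) = 71330 mm^2
On retraction the pressure acts on the annular area (bore minus rod).
F = P × A_ann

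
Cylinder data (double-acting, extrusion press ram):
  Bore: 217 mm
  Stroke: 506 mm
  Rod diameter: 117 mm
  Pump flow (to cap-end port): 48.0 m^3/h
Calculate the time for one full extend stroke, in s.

Cap-side area A_cap = π/4 × (217 mm)² = 36980 mm^2
Swept volume V = A × L; t = V / Q = A·L / Q

t ≈ 1.40 s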